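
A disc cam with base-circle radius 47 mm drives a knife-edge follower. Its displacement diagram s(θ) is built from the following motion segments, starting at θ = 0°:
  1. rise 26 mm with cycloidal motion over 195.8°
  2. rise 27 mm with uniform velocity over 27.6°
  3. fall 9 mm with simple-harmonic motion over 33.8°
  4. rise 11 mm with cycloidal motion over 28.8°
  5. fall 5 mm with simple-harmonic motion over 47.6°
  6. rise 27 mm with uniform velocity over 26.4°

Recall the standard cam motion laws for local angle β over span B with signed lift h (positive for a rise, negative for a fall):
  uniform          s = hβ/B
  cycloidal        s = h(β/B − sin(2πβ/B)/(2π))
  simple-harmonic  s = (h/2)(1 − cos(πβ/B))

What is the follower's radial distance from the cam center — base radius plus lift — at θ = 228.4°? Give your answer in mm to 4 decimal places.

seg 1 [0°–195.8°] cycloidal, h=26: full span → s += 26 → s = 26.0000
seg 2 [195.8°–223.4°] uniform, h=27: full span → s += 27 → s = 53.0000
seg 3 [223.4°–257.2°] simple-harmonic, h=-9: θ=228.4° here. β=5, B=33.8. -9/2·(1 − cos(π·0.1479)) = -0.4773 → s = 52.5227
radial distance = base radius + s = 47 + 52.5227 = 99.5227

99.5227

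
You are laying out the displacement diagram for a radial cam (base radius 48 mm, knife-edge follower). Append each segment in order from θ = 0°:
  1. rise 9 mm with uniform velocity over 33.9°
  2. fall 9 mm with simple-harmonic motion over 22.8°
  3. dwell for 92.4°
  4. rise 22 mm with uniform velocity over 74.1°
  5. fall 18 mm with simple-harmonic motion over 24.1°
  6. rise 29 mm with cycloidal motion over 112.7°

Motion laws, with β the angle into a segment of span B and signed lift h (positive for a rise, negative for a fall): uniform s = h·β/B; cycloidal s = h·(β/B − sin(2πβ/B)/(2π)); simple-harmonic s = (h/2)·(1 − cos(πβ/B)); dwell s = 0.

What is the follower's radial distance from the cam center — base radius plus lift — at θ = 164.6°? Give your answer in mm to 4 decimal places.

seg 1 [0°–33.9°] uniform, h=9: full span → s += 9 → s = 9.0000
seg 2 [33.9°–56.7°] simple-harmonic, h=-9: full span → s += -9 → s = 0.0000
seg 3 [56.7°–149.1°] dwell: s stays 0.0000
seg 4 [149.1°–223.2°] uniform, h=22: θ=164.6° here. β=15.5, B=74.1. 22·15.5/74.1 = 4.6019 → s = 4.6019
radial distance = base radius + s = 48 + 4.6019 = 52.6019

52.6019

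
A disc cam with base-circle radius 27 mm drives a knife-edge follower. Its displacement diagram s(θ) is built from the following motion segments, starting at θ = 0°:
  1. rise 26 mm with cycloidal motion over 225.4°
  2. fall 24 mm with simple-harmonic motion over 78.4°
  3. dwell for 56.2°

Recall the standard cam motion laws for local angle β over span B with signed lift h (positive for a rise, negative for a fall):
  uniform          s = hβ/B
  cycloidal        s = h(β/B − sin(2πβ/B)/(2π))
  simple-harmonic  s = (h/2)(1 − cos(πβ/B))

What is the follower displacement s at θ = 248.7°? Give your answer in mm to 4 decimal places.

seg 1 [0°–225.4°] cycloidal, h=26: full span → s += 26 → s = 26.0000
seg 2 [225.4°–303.8°] simple-harmonic, h=-24: θ=248.7° here. β=23.3, B=78.4. -24/2·(1 − cos(π·0.2972)) = -4.8613 → s = 21.1387

21.1387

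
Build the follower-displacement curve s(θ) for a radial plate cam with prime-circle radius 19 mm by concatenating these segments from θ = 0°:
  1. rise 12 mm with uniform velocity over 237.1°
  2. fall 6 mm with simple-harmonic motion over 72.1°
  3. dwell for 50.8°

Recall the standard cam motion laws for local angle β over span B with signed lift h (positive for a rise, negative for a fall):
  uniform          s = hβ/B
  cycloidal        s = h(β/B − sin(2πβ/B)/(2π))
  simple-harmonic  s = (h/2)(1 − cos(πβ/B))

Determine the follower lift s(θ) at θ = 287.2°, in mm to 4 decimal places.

seg 1 [0°–237.1°] uniform, h=12: full span → s += 12 → s = 12.0000
seg 2 [237.1°–309.2°] simple-harmonic, h=-6: θ=287.2° here. β=50.1, B=72.1. -6/2·(1 − cos(π·0.6949)) = -4.7240 → s = 7.2760

7.2760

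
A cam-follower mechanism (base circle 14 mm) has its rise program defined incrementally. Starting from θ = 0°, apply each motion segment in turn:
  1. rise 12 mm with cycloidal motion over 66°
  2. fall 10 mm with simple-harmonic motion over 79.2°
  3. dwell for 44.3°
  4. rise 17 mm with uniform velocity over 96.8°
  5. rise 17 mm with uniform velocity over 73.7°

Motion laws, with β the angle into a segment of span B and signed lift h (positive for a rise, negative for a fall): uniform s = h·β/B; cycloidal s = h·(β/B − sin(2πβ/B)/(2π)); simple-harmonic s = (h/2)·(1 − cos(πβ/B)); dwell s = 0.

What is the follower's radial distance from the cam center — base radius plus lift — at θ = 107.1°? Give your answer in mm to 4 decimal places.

seg 1 [0°–66°] cycloidal, h=12: full span → s += 12 → s = 12.0000
seg 2 [66°–145.2°] simple-harmonic, h=-10: θ=107.1° here. β=41.1, B=79.2. -10/2·(1 − cos(π·0.5189)) = -5.2973 → s = 6.7027
radial distance = base radius + s = 14 + 6.7027 = 20.7027

20.7027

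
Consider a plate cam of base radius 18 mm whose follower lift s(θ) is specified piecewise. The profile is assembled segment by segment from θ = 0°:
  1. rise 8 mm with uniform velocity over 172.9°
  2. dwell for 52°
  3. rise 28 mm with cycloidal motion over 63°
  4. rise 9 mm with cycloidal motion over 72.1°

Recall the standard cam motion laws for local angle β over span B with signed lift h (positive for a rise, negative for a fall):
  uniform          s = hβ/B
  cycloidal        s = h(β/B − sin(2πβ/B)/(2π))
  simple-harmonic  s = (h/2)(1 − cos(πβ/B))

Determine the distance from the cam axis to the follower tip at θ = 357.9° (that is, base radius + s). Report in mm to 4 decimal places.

seg 1 [0°–172.9°] uniform, h=8: full span → s += 8 → s = 8.0000
seg 2 [172.9°–224.9°] dwell: s stays 8.0000
seg 3 [224.9°–287.9°] cycloidal, h=28: full span → s += 28 → s = 36.0000
seg 4 [287.9°–360°] cycloidal, h=9: θ=357.9° here. β=70, B=72.1. 9·(0.9709 − sin(2π·0.9709)/(2π)) = 8.9985 → s = 44.9985
radial distance = base radius + s = 18 + 44.9985 = 62.9985

62.9985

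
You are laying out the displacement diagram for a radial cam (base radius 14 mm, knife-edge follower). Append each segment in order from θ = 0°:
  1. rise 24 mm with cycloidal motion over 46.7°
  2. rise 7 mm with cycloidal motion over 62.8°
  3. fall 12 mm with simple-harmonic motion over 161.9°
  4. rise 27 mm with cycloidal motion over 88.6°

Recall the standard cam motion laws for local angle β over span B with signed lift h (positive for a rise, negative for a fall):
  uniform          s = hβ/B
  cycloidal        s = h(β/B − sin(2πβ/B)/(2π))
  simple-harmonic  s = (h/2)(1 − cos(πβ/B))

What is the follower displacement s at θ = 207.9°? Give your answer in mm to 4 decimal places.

seg 1 [0°–46.7°] cycloidal, h=24: full span → s += 24 → s = 24.0000
seg 2 [46.7°–109.5°] cycloidal, h=7: full span → s += 7 → s = 31.0000
seg 3 [109.5°–271.4°] simple-harmonic, h=-12: θ=207.9° here. β=98.4, B=161.9. -12/2·(1 − cos(π·0.6078)) = -7.9931 → s = 23.0069

23.0069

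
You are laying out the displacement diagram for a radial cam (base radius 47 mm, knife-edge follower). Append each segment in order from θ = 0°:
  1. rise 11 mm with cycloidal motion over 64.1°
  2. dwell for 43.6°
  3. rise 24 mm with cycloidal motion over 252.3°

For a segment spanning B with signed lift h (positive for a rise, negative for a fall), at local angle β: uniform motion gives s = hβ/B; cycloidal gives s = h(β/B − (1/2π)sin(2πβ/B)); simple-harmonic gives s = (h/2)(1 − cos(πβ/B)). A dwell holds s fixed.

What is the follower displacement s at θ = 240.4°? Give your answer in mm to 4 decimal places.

seg 1 [0°–64.1°] cycloidal, h=11: full span → s += 11 → s = 11.0000
seg 2 [64.1°–107.7°] dwell: s stays 11.0000
seg 3 [107.7°–360°] cycloidal, h=24: θ=240.4° here. β=132.7, B=252.3. 24·(0.5260 − sin(2π·0.5260)/(2π)) = 13.2434 → s = 24.2434

24.2434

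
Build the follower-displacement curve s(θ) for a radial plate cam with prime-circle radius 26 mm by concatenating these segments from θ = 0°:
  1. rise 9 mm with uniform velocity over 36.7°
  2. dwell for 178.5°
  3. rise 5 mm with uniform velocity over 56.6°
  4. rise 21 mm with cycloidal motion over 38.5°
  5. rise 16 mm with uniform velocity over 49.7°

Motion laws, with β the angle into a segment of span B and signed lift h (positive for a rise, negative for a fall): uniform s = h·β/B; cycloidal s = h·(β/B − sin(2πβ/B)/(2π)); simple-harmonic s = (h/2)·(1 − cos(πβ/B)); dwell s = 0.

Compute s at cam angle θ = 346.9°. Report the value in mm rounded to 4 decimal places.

seg 1 [0°–36.7°] uniform, h=9: full span → s += 9 → s = 9.0000
seg 2 [36.7°–215.2°] dwell: s stays 9.0000
seg 3 [215.2°–271.8°] uniform, h=5: full span → s += 5 → s = 14.0000
seg 4 [271.8°–310.3°] cycloidal, h=21: full span → s += 21 → s = 35.0000
seg 5 [310.3°–360°] uniform, h=16: θ=346.9° here. β=36.6, B=49.7. 16·36.6/49.7 = 11.7827 → s = 46.7827

46.7827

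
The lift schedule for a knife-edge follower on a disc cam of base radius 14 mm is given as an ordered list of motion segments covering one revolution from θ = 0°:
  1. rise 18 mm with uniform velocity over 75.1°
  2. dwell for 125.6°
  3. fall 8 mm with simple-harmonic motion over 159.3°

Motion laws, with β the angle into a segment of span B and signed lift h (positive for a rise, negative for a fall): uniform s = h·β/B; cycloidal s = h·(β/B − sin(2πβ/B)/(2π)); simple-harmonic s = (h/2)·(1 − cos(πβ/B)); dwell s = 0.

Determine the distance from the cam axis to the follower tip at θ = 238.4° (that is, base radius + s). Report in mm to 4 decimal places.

seg 1 [0°–75.1°] uniform, h=18: full span → s += 18 → s = 18.0000
seg 2 [75.1°–200.7°] dwell: s stays 18.0000
seg 3 [200.7°–360°] simple-harmonic, h=-8: θ=238.4° here. β=37.7, B=159.3. -8/2·(1 − cos(π·0.2367)) = -1.0556 → s = 16.9444
radial distance = base radius + s = 14 + 16.9444 = 30.9444

30.9444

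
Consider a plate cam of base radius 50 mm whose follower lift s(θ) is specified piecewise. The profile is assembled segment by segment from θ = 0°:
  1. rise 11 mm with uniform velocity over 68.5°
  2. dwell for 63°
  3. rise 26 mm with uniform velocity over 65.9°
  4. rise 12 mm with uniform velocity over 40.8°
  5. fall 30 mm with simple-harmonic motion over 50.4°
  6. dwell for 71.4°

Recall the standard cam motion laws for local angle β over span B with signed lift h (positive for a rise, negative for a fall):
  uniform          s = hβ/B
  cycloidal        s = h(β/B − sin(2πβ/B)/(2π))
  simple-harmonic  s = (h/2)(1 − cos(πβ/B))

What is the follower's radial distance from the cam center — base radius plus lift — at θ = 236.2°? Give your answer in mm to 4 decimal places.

seg 1 [0°–68.5°] uniform, h=11: full span → s += 11 → s = 11.0000
seg 2 [68.5°–131.5°] dwell: s stays 11.0000
seg 3 [131.5°–197.4°] uniform, h=26: full span → s += 26 → s = 37.0000
seg 4 [197.4°–238.2°] uniform, h=12: θ=236.2° here. β=38.8, B=40.8. 12·38.8/40.8 = 11.4118 → s = 48.4118
radial distance = base radius + s = 50 + 48.4118 = 98.4118

98.4118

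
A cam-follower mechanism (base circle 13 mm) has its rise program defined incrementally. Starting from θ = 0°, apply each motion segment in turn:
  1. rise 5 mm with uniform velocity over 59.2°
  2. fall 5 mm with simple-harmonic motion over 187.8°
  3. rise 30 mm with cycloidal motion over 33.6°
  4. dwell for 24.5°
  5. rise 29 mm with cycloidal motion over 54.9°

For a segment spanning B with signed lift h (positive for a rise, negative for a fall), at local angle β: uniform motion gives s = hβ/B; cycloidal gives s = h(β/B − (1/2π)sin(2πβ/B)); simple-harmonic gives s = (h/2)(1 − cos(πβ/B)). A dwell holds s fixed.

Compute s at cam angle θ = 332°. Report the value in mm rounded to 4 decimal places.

seg 1 [0°–59.2°] uniform, h=5: full span → s += 5 → s = 5.0000
seg 2 [59.2°–247°] simple-harmonic, h=-5: full span → s += -5 → s = 0.0000
seg 3 [247°–280.6°] cycloidal, h=30: full span → s += 30 → s = 30.0000
seg 4 [280.6°–305.1°] dwell: s stays 30.0000
seg 5 [305.1°–360°] cycloidal, h=29: θ=332° here. β=26.9, B=54.9. 29·(0.4900 − sin(2π·0.4900)/(2π)) = 13.9191 → s = 43.9191

43.9191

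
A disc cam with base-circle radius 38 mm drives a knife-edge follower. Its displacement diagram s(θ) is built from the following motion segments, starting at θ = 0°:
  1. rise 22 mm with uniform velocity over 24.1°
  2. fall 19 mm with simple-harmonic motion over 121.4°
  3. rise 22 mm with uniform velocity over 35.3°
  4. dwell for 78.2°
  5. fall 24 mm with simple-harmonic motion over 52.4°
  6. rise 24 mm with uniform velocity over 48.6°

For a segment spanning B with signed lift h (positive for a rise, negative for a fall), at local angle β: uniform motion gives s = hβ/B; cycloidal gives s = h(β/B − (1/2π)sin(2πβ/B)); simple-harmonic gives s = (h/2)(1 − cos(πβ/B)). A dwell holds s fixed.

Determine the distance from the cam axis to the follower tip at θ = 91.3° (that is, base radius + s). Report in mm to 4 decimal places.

seg 1 [0°–24.1°] uniform, h=22: full span → s += 22 → s = 22.0000
seg 2 [24.1°–145.5°] simple-harmonic, h=-19: θ=91.3° here. β=67.2, B=121.4. -19/2·(1 − cos(π·0.5535)) = -11.0904 → s = 10.9096
radial distance = base radius + s = 38 + 10.9096 = 48.9096

48.9096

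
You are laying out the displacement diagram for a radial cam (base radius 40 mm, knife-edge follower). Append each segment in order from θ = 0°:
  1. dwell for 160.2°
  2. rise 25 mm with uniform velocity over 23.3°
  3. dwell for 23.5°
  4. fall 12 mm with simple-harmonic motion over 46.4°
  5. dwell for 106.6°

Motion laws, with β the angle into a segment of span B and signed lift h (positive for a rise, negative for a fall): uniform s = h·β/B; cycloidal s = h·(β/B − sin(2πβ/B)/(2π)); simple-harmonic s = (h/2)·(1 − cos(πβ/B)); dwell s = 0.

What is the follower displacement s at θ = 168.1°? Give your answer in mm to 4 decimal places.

seg 1 [0°–160.2°] dwell: s stays 0.0000
seg 2 [160.2°–183.5°] uniform, h=25: θ=168.1° here. β=7.9, B=23.3. 25·7.9/23.3 = 8.4764 → s = 8.4764

8.4764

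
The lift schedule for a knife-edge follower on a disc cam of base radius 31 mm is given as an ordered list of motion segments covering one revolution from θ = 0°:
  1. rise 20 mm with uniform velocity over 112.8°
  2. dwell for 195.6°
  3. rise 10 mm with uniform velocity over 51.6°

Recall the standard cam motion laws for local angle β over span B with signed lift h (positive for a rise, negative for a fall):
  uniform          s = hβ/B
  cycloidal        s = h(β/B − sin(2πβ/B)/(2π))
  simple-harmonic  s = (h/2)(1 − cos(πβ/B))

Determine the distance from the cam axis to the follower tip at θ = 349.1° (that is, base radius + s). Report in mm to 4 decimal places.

seg 1 [0°–112.8°] uniform, h=20: full span → s += 20 → s = 20.0000
seg 2 [112.8°–308.4°] dwell: s stays 20.0000
seg 3 [308.4°–360°] uniform, h=10: θ=349.1° here. β=40.7, B=51.6. 10·40.7/51.6 = 7.8876 → s = 27.8876
radial distance = base radius + s = 31 + 27.8876 = 58.8876

58.8876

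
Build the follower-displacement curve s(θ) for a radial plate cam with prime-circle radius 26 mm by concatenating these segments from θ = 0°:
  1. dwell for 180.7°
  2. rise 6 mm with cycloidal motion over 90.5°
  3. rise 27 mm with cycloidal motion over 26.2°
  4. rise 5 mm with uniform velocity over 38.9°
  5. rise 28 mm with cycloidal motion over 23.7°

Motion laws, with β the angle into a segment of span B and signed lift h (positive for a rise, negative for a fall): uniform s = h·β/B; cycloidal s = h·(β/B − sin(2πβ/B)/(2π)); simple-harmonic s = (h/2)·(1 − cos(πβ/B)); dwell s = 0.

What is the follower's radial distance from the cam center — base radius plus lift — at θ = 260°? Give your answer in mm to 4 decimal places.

seg 1 [0°–180.7°] dwell: s stays 0.0000
seg 2 [180.7°–271.2°] cycloidal, h=6: θ=260° here. β=79.3, B=90.5. 6·(0.8762 − sin(2π·0.8762)/(2π)) = 5.9274 → s = 5.9274
radial distance = base radius + s = 26 + 5.9274 = 31.9274

31.9274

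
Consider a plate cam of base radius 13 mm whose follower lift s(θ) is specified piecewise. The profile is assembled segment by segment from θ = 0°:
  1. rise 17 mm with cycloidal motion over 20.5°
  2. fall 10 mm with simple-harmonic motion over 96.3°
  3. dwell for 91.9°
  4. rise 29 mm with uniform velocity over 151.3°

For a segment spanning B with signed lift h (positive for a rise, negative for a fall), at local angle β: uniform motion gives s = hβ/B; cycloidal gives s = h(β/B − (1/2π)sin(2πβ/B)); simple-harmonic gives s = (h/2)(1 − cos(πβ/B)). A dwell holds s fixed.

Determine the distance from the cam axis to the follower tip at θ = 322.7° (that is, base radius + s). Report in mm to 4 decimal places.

seg 1 [0°–20.5°] cycloidal, h=17: full span → s += 17 → s = 17.0000
seg 2 [20.5°–116.8°] simple-harmonic, h=-10: full span → s += -10 → s = 7.0000
seg 3 [116.8°–208.7°] dwell: s stays 7.0000
seg 4 [208.7°–360°] uniform, h=29: θ=322.7° here. β=114, B=151.3. 29·114/151.3 = 21.8506 → s = 28.8506
radial distance = base radius + s = 13 + 28.8506 = 41.8506

41.8506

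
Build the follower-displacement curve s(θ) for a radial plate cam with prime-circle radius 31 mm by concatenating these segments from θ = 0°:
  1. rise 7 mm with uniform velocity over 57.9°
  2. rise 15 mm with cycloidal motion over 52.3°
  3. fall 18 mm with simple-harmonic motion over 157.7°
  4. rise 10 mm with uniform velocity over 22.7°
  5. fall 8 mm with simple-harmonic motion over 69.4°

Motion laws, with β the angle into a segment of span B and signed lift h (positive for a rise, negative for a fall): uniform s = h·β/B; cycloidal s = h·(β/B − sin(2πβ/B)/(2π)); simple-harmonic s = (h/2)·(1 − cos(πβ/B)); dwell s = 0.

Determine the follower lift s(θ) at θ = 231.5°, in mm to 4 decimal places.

seg 1 [0°–57.9°] uniform, h=7: full span → s += 7 → s = 7.0000
seg 2 [57.9°–110.2°] cycloidal, h=15: full span → s += 15 → s = 22.0000
seg 3 [110.2°–267.9°] simple-harmonic, h=-18: θ=231.5° here. β=121.3, B=157.7. -18/2·(1 − cos(π·0.7692)) = -15.7357 → s = 6.2643

6.2643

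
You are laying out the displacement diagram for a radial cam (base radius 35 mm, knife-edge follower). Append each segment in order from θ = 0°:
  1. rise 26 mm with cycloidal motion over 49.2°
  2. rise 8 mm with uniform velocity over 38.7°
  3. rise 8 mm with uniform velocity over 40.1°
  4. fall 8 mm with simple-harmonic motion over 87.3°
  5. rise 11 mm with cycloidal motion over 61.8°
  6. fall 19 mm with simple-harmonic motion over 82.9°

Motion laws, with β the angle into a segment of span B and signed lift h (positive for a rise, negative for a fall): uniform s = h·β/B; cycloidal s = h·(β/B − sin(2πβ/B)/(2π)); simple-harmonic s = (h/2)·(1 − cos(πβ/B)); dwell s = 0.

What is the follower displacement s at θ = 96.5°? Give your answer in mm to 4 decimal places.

seg 1 [0°–49.2°] cycloidal, h=26: full span → s += 26 → s = 26.0000
seg 2 [49.2°–87.9°] uniform, h=8: full span → s += 8 → s = 34.0000
seg 3 [87.9°–128°] uniform, h=8: θ=96.5° here. β=8.6, B=40.1. 8·8.6/40.1 = 1.7157 → s = 35.7157

35.7157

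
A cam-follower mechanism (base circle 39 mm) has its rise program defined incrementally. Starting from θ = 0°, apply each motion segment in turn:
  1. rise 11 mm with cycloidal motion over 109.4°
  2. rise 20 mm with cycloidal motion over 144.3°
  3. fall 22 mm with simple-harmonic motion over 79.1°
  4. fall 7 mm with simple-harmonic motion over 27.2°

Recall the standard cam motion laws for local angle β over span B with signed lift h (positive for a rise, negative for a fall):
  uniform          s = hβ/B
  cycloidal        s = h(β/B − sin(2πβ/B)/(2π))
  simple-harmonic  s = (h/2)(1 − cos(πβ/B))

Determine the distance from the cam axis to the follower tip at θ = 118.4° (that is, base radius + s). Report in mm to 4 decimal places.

seg 1 [0°–109.4°] cycloidal, h=11: full span → s += 11 → s = 11.0000
seg 2 [109.4°–253.7°] cycloidal, h=20: θ=118.4° here. β=9, B=144.3. 20·(0.0624 − sin(2π·0.0624)/(2π)) = 0.0317 → s = 11.0317
radial distance = base radius + s = 39 + 11.0317 = 50.0317

50.0317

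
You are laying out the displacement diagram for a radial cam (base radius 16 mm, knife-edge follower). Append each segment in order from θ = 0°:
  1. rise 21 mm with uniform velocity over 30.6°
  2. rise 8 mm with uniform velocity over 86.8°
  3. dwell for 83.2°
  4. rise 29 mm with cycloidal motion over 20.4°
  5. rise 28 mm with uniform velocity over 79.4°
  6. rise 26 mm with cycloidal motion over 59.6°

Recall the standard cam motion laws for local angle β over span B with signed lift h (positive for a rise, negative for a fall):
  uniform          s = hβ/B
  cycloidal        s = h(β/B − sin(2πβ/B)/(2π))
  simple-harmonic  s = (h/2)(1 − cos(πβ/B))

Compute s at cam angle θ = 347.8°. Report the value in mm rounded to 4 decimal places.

seg 1 [0°–30.6°] uniform, h=21: full span → s += 21 → s = 21.0000
seg 2 [30.6°–117.4°] uniform, h=8: full span → s += 8 → s = 29.0000
seg 3 [117.4°–200.6°] dwell: s stays 29.0000
seg 4 [200.6°–221°] cycloidal, h=29: full span → s += 29 → s = 58.0000
seg 5 [221°–300.4°] uniform, h=28: full span → s += 28 → s = 86.0000
seg 6 [300.4°–360°] cycloidal, h=26: θ=347.8° here. β=47.4, B=59.6. 26·(0.7953 − sin(2π·0.7953)/(2π)) = 24.6494 → s = 110.6494

110.6494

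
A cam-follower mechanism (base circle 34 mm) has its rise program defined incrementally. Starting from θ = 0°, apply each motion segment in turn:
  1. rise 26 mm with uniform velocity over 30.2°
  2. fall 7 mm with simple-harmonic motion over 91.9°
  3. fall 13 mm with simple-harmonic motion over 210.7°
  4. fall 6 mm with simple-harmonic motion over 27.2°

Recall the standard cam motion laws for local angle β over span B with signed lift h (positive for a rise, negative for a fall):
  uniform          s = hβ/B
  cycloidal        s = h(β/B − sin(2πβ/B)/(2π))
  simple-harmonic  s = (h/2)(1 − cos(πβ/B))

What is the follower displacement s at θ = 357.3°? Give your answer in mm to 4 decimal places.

seg 1 [0°–30.2°] uniform, h=26: full span → s += 26 → s = 26.0000
seg 2 [30.2°–122.1°] simple-harmonic, h=-7: full span → s += -7 → s = 19.0000
seg 3 [122.1°–332.8°] simple-harmonic, h=-13: full span → s += -13 → s = 6.0000
seg 4 [332.8°–360°] simple-harmonic, h=-6: θ=357.3° here. β=24.5, B=27.2. -6/2·(1 − cos(π·0.9007)) = -5.8553 → s = 0.1447

0.1447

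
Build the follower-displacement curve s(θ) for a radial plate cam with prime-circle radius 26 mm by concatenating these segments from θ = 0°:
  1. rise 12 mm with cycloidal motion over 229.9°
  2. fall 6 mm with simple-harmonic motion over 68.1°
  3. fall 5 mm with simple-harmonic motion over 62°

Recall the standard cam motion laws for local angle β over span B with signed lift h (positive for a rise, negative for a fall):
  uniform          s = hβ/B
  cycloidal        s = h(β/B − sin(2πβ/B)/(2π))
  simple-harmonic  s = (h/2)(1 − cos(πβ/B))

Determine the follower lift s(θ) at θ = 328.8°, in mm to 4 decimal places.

seg 1 [0°–229.9°] cycloidal, h=12: full span → s += 12 → s = 12.0000
seg 2 [229.9°–298°] simple-harmonic, h=-6: full span → s += -6 → s = 6.0000
seg 3 [298°–360°] simple-harmonic, h=-5: θ=328.8° here. β=30.8, B=62. -5/2·(1 − cos(π·0.4968)) = -2.4747 → s = 3.5253

3.5253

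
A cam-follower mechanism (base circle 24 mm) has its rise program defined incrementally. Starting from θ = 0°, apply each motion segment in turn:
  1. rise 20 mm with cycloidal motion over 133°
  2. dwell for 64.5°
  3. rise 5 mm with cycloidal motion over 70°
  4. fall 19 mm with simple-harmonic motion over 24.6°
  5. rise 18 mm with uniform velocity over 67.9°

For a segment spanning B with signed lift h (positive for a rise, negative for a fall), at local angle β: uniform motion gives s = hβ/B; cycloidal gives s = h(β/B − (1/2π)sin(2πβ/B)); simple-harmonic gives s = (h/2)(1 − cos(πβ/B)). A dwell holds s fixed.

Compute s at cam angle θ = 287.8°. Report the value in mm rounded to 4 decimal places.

seg 1 [0°–133°] cycloidal, h=20: full span → s += 20 → s = 20.0000
seg 2 [133°–197.5°] dwell: s stays 20.0000
seg 3 [197.5°–267.5°] cycloidal, h=5: full span → s += 5 → s = 25.0000
seg 4 [267.5°–292.1°] simple-harmonic, h=-19: θ=287.8° here. β=20.3, B=24.6. -19/2·(1 − cos(π·0.8252)) = -17.6032 → s = 7.3968

7.3968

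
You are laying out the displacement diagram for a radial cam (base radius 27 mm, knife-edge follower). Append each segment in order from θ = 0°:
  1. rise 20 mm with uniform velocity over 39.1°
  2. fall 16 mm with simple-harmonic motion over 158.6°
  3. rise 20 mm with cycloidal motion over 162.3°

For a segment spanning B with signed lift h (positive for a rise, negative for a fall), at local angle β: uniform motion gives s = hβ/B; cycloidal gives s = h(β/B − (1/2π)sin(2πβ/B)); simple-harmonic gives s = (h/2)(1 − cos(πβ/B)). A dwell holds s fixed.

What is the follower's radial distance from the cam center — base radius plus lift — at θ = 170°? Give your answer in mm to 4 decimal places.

seg 1 [0°–39.1°] uniform, h=20: full span → s += 20 → s = 20.0000
seg 2 [39.1°–197.7°] simple-harmonic, h=-16: θ=170° here. β=130.9, B=158.6. -16/2·(1 − cos(π·0.8253)) = -14.8257 → s = 5.1743
radial distance = base radius + s = 27 + 5.1743 = 32.1743

32.1743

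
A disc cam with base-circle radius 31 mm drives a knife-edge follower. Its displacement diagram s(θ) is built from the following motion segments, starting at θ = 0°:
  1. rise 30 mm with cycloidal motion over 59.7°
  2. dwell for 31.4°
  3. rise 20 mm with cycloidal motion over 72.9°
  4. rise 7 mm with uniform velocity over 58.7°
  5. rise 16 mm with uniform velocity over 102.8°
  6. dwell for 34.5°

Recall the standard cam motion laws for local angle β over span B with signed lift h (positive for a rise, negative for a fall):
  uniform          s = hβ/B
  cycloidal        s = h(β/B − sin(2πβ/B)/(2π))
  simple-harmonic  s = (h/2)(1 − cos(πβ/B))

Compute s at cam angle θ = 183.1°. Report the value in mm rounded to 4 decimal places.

seg 1 [0°–59.7°] cycloidal, h=30: full span → s += 30 → s = 30.0000
seg 2 [59.7°–91.1°] dwell: s stays 30.0000
seg 3 [91.1°–164°] cycloidal, h=20: full span → s += 20 → s = 50.0000
seg 4 [164°–222.7°] uniform, h=7: θ=183.1° here. β=19.1, B=58.7. 7·19.1/58.7 = 2.2777 → s = 52.2777

52.2777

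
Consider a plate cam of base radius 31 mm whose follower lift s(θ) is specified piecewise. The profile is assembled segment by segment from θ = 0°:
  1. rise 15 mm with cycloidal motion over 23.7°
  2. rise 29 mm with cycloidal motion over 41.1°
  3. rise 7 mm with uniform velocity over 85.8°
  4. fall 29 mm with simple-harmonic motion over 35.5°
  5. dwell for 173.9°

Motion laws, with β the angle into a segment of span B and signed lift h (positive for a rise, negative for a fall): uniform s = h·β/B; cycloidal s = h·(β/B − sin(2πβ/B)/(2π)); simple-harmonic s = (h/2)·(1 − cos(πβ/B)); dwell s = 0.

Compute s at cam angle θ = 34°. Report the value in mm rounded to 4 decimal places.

seg 1 [0°–23.7°] cycloidal, h=15: full span → s += 15 → s = 15.0000
seg 2 [23.7°–64.8°] cycloidal, h=29: θ=34° here. β=10.3, B=41.1. 29·(0.2506 − sin(2π·0.2506)/(2π)) = 2.6522 → s = 17.6522

17.6522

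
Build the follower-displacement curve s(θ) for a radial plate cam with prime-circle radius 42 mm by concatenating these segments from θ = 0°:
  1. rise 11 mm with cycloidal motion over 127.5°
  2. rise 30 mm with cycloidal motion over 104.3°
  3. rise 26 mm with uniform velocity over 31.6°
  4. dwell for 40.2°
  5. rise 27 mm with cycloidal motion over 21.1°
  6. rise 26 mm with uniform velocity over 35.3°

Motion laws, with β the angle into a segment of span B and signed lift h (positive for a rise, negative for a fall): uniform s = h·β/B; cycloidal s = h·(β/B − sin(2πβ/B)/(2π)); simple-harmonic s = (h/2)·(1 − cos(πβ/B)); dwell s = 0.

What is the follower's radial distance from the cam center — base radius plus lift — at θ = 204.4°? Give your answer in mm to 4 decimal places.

seg 1 [0°–127.5°] cycloidal, h=11: full span → s += 11 → s = 11.0000
seg 2 [127.5°–231.8°] cycloidal, h=30: θ=204.4° here. β=76.9, B=104.3. 30·(0.7373 − sin(2π·0.7373)/(2π)) = 26.8783 → s = 37.8783
radial distance = base radius + s = 42 + 37.8783 = 79.8783

79.8783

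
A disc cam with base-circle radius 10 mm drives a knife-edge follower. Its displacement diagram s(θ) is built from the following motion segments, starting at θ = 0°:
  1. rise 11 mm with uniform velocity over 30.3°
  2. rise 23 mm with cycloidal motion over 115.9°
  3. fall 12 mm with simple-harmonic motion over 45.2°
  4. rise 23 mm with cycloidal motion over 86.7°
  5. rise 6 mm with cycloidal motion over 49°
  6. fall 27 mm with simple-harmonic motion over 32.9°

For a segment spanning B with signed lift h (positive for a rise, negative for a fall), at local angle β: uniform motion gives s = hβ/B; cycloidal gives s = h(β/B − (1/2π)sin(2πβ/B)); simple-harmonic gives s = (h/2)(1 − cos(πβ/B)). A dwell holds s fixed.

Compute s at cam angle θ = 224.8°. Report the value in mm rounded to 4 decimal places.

seg 1 [0°–30.3°] uniform, h=11: full span → s += 11 → s = 11.0000
seg 2 [30.3°–146.2°] cycloidal, h=23: full span → s += 23 → s = 34.0000
seg 3 [146.2°–191.4°] simple-harmonic, h=-12: full span → s += -12 → s = 22.0000
seg 4 [191.4°–278.1°] cycloidal, h=23: θ=224.8° here. β=33.4, B=86.7. 23·(0.3852 − sin(2π·0.3852)/(2π)) = 6.4437 → s = 28.4437

28.4437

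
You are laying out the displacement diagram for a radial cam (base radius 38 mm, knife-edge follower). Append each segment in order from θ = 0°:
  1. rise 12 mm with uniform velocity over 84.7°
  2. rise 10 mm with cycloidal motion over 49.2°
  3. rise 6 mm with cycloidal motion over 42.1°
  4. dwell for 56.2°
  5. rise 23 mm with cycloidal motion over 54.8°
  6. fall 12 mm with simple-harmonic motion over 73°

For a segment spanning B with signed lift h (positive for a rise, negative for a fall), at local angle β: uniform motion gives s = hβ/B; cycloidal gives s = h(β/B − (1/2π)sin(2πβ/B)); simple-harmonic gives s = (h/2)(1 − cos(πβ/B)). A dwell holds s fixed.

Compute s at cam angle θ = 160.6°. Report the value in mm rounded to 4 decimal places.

seg 1 [0°–84.7°] uniform, h=12: full span → s += 12 → s = 12.0000
seg 2 [84.7°–133.9°] cycloidal, h=10: full span → s += 10 → s = 22.0000
seg 3 [133.9°–176°] cycloidal, h=6: θ=160.6° here. β=26.7, B=42.1. 6·(0.6342 − sin(2π·0.6342)/(2π)) = 4.5184 → s = 26.5184

26.5184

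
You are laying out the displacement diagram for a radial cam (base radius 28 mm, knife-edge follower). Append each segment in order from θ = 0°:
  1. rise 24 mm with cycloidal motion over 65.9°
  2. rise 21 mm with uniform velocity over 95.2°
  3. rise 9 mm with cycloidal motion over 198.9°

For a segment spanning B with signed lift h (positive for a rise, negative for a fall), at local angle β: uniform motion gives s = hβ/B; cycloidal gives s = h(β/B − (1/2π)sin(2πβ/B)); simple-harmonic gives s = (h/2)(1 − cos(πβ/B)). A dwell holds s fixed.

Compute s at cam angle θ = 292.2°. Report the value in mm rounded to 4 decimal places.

seg 1 [0°–65.9°] cycloidal, h=24: full span → s += 24 → s = 24.0000
seg 2 [65.9°–161.1°] uniform, h=21: full span → s += 21 → s = 45.0000
seg 3 [161.1°–360°] cycloidal, h=9: θ=292.2° here. β=131.1, B=198.9. 9·(0.6591 − sin(2π·0.6591)/(2π)) = 7.1373 → s = 52.1373

52.1373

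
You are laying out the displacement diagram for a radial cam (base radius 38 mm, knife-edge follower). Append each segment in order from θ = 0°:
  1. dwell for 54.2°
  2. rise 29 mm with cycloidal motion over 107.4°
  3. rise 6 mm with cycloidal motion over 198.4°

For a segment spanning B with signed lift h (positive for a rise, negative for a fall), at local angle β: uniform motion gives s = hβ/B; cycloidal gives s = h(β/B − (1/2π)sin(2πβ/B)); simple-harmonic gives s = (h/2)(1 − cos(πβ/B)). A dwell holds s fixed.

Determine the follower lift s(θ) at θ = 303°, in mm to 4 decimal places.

seg 1 [0°–54.2°] dwell: s stays 0.0000
seg 2 [54.2°–161.6°] cycloidal, h=29: full span → s += 29 → s = 29.0000
seg 3 [161.6°–360°] cycloidal, h=6: θ=303° here. β=141.4, B=198.4. 6·(0.7127 − sin(2π·0.7127)/(2π)) = 5.2050 → s = 34.2050

34.2050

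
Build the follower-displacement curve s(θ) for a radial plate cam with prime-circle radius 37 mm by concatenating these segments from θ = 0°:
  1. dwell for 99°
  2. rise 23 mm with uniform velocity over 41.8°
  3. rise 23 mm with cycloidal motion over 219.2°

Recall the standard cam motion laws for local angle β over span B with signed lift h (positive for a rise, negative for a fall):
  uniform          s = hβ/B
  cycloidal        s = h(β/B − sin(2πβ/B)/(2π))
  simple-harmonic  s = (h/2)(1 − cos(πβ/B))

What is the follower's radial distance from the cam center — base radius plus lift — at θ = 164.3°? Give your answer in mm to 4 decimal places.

seg 1 [0°–99°] dwell: s stays 0.0000
seg 2 [99°–140.8°] uniform, h=23: full span → s += 23 → s = 23.0000
seg 3 [140.8°–360°] cycloidal, h=23: θ=164.3° here. β=23.5, B=219.2. 23·(0.1072 − sin(2π·0.1072)/(2π)) = 0.1823 → s = 23.1823
radial distance = base radius + s = 37 + 23.1823 = 60.1823

60.1823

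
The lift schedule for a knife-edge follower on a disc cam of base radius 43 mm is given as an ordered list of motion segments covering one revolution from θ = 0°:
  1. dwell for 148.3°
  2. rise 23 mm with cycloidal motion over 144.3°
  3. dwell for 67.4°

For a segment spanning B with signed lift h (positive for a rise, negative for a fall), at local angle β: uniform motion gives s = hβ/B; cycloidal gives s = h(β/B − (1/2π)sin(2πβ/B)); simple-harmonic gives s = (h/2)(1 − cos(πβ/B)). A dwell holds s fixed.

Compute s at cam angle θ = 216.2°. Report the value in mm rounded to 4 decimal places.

seg 1 [0°–148.3°] dwell: s stays 0.0000
seg 2 [148.3°–292.6°] cycloidal, h=23: θ=216.2° here. β=67.9, B=144.3. 23·(0.4705 − sin(2π·0.4705)/(2π)) = 10.1490 → s = 10.1490

10.1490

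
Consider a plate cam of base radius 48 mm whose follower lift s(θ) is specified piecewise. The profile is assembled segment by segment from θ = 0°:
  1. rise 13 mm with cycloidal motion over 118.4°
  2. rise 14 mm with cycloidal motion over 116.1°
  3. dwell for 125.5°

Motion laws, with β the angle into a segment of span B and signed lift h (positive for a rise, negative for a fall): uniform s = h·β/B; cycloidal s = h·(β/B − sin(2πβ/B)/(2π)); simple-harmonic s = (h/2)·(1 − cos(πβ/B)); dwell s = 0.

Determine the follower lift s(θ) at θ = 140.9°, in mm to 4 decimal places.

seg 1 [0°–118.4°] cycloidal, h=13: full span → s += 13 → s = 13.0000
seg 2 [118.4°–234.5°] cycloidal, h=14: θ=140.9° here. β=22.5, B=116.1. 14·(0.1938 − sin(2π·0.1938)/(2π)) = 0.6225 → s = 13.6225

13.6225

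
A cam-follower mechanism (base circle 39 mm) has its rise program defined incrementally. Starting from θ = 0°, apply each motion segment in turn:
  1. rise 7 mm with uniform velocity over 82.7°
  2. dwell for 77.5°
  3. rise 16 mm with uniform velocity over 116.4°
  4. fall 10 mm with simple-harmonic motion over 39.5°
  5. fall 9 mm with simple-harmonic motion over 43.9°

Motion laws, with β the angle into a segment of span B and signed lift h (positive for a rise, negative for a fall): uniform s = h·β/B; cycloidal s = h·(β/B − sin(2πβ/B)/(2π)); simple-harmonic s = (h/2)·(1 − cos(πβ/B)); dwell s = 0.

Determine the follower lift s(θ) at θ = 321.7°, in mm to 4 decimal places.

seg 1 [0°–82.7°] uniform, h=7: full span → s += 7 → s = 7.0000
seg 2 [82.7°–160.2°] dwell: s stays 7.0000
seg 3 [160.2°–276.6°] uniform, h=16: full span → s += 16 → s = 23.0000
seg 4 [276.6°–316.1°] simple-harmonic, h=-10: full span → s += -10 → s = 13.0000
seg 5 [316.1°–360°] simple-harmonic, h=-9: θ=321.7° here. β=5.6, B=43.9. -9/2·(1 − cos(π·0.1276)) = -0.3565 → s = 12.6435

12.6435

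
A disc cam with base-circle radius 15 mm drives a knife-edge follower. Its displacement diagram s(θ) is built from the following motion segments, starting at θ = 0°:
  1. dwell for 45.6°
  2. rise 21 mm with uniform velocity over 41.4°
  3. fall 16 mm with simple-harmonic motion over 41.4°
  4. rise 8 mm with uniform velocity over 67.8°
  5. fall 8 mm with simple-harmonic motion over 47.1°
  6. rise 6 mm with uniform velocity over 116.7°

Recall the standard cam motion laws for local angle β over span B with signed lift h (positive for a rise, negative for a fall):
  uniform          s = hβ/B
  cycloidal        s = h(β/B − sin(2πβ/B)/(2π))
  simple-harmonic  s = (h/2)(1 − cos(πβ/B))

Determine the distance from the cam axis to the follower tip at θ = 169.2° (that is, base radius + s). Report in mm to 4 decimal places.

seg 1 [0°–45.6°] dwell: s stays 0.0000
seg 2 [45.6°–87°] uniform, h=21: full span → s += 21 → s = 21.0000
seg 3 [87°–128.4°] simple-harmonic, h=-16: full span → s += -16 → s = 5.0000
seg 4 [128.4°–196.2°] uniform, h=8: θ=169.2° here. β=40.8, B=67.8. 8·40.8/67.8 = 4.8142 → s = 9.8142
radial distance = base radius + s = 15 + 9.8142 = 24.8142

24.8142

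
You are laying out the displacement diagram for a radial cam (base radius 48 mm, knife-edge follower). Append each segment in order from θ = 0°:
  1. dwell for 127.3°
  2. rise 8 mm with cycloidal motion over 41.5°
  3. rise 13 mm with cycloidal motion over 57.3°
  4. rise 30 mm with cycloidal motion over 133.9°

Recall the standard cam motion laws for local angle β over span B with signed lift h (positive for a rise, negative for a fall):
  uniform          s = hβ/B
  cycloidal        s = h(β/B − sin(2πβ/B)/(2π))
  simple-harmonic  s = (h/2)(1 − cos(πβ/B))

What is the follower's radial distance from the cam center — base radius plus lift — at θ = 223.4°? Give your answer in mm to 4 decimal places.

seg 1 [0°–127.3°] dwell: s stays 0.0000
seg 2 [127.3°–168.8°] cycloidal, h=8: full span → s += 8 → s = 8.0000
seg 3 [168.8°–226.1°] cycloidal, h=13: θ=223.4° here. β=54.6, B=57.3. 13·(0.9529 − sin(2π·0.9529)/(2π)) = 12.9911 → s = 20.9911
radial distance = base radius + s = 48 + 20.9911 = 68.9911

68.9911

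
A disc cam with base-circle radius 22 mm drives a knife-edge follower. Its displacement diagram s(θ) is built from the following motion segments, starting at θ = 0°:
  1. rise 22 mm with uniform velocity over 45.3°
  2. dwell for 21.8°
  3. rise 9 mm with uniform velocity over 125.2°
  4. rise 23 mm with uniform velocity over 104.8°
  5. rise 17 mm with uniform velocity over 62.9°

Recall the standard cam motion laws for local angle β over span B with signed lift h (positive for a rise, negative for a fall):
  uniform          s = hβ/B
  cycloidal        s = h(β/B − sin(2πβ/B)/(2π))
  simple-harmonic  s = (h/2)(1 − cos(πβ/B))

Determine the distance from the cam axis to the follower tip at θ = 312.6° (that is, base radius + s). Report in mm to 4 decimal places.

seg 1 [0°–45.3°] uniform, h=22: full span → s += 22 → s = 22.0000
seg 2 [45.3°–67.1°] dwell: s stays 22.0000
seg 3 [67.1°–192.3°] uniform, h=9: full span → s += 9 → s = 31.0000
seg 4 [192.3°–297.1°] uniform, h=23: full span → s += 23 → s = 54.0000
seg 5 [297.1°–360°] uniform, h=17: θ=312.6° here. β=15.5, B=62.9. 17·15.5/62.9 = 4.1892 → s = 58.1892
radial distance = base radius + s = 22 + 58.1892 = 80.1892

80.1892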